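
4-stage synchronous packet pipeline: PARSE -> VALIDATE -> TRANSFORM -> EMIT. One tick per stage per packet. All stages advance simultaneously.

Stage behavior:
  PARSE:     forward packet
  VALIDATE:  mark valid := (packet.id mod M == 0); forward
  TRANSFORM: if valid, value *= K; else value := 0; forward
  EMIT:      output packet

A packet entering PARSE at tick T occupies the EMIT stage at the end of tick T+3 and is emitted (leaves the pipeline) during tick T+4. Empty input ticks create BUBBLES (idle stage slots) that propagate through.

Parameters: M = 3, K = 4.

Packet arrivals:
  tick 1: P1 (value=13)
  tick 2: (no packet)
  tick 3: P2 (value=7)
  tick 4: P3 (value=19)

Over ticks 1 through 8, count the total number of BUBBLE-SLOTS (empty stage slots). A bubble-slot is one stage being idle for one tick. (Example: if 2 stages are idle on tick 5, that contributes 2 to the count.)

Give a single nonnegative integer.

Tick 1: [PARSE:P1(v=13,ok=F), VALIDATE:-, TRANSFORM:-, EMIT:-] out:-; bubbles=3
Tick 2: [PARSE:-, VALIDATE:P1(v=13,ok=F), TRANSFORM:-, EMIT:-] out:-; bubbles=3
Tick 3: [PARSE:P2(v=7,ok=F), VALIDATE:-, TRANSFORM:P1(v=0,ok=F), EMIT:-] out:-; bubbles=2
Tick 4: [PARSE:P3(v=19,ok=F), VALIDATE:P2(v=7,ok=F), TRANSFORM:-, EMIT:P1(v=0,ok=F)] out:-; bubbles=1
Tick 5: [PARSE:-, VALIDATE:P3(v=19,ok=T), TRANSFORM:P2(v=0,ok=F), EMIT:-] out:P1(v=0); bubbles=2
Tick 6: [PARSE:-, VALIDATE:-, TRANSFORM:P3(v=76,ok=T), EMIT:P2(v=0,ok=F)] out:-; bubbles=2
Tick 7: [PARSE:-, VALIDATE:-, TRANSFORM:-, EMIT:P3(v=76,ok=T)] out:P2(v=0); bubbles=3
Tick 8: [PARSE:-, VALIDATE:-, TRANSFORM:-, EMIT:-] out:P3(v=76); bubbles=4
Total bubble-slots: 20

Answer: 20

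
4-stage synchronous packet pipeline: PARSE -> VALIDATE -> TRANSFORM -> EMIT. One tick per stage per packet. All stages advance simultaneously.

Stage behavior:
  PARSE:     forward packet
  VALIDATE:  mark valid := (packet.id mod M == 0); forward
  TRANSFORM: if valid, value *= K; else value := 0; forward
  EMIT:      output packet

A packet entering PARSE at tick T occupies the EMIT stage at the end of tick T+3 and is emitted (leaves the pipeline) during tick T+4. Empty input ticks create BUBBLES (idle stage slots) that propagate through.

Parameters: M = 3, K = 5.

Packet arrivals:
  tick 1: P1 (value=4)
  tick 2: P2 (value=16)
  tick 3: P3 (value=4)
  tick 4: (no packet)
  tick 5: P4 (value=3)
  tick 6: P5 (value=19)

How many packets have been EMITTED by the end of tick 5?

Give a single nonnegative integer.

Answer: 1

Derivation:
Tick 1: [PARSE:P1(v=4,ok=F), VALIDATE:-, TRANSFORM:-, EMIT:-] out:-; in:P1
Tick 2: [PARSE:P2(v=16,ok=F), VALIDATE:P1(v=4,ok=F), TRANSFORM:-, EMIT:-] out:-; in:P2
Tick 3: [PARSE:P3(v=4,ok=F), VALIDATE:P2(v=16,ok=F), TRANSFORM:P1(v=0,ok=F), EMIT:-] out:-; in:P3
Tick 4: [PARSE:-, VALIDATE:P3(v=4,ok=T), TRANSFORM:P2(v=0,ok=F), EMIT:P1(v=0,ok=F)] out:-; in:-
Tick 5: [PARSE:P4(v=3,ok=F), VALIDATE:-, TRANSFORM:P3(v=20,ok=T), EMIT:P2(v=0,ok=F)] out:P1(v=0); in:P4
Emitted by tick 5: ['P1']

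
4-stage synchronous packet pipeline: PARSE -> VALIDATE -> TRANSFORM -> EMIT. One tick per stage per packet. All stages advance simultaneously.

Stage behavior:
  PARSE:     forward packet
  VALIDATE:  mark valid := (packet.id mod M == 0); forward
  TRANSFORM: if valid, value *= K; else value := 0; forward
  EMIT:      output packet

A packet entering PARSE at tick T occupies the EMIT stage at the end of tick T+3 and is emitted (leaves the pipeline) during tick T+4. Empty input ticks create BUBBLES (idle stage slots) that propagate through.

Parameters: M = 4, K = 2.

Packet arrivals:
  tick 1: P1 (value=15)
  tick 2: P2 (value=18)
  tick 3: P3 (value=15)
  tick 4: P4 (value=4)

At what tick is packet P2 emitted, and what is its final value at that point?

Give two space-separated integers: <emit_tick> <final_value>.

Tick 1: [PARSE:P1(v=15,ok=F), VALIDATE:-, TRANSFORM:-, EMIT:-] out:-; in:P1
Tick 2: [PARSE:P2(v=18,ok=F), VALIDATE:P1(v=15,ok=F), TRANSFORM:-, EMIT:-] out:-; in:P2
Tick 3: [PARSE:P3(v=15,ok=F), VALIDATE:P2(v=18,ok=F), TRANSFORM:P1(v=0,ok=F), EMIT:-] out:-; in:P3
Tick 4: [PARSE:P4(v=4,ok=F), VALIDATE:P3(v=15,ok=F), TRANSFORM:P2(v=0,ok=F), EMIT:P1(v=0,ok=F)] out:-; in:P4
Tick 5: [PARSE:-, VALIDATE:P4(v=4,ok=T), TRANSFORM:P3(v=0,ok=F), EMIT:P2(v=0,ok=F)] out:P1(v=0); in:-
Tick 6: [PARSE:-, VALIDATE:-, TRANSFORM:P4(v=8,ok=T), EMIT:P3(v=0,ok=F)] out:P2(v=0); in:-
Tick 7: [PARSE:-, VALIDATE:-, TRANSFORM:-, EMIT:P4(v=8,ok=T)] out:P3(v=0); in:-
Tick 8: [PARSE:-, VALIDATE:-, TRANSFORM:-, EMIT:-] out:P4(v=8); in:-
P2: arrives tick 2, valid=False (id=2, id%4=2), emit tick 6, final value 0

Answer: 6 0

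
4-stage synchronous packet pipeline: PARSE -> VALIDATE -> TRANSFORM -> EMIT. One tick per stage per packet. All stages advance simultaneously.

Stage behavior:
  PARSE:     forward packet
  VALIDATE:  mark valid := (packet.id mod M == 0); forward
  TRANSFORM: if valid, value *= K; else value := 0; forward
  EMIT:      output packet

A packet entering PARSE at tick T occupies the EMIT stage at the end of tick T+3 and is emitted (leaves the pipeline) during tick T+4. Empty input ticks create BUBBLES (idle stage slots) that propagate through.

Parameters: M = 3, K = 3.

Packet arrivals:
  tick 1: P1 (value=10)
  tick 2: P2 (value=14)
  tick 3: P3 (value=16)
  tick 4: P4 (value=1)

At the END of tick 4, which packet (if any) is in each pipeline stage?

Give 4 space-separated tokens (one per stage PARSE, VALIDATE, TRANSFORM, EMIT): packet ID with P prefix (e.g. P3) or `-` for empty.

Tick 1: [PARSE:P1(v=10,ok=F), VALIDATE:-, TRANSFORM:-, EMIT:-] out:-; in:P1
Tick 2: [PARSE:P2(v=14,ok=F), VALIDATE:P1(v=10,ok=F), TRANSFORM:-, EMIT:-] out:-; in:P2
Tick 3: [PARSE:P3(v=16,ok=F), VALIDATE:P2(v=14,ok=F), TRANSFORM:P1(v=0,ok=F), EMIT:-] out:-; in:P3
Tick 4: [PARSE:P4(v=1,ok=F), VALIDATE:P3(v=16,ok=T), TRANSFORM:P2(v=0,ok=F), EMIT:P1(v=0,ok=F)] out:-; in:P4
At end of tick 4: ['P4', 'P3', 'P2', 'P1']

Answer: P4 P3 P2 P1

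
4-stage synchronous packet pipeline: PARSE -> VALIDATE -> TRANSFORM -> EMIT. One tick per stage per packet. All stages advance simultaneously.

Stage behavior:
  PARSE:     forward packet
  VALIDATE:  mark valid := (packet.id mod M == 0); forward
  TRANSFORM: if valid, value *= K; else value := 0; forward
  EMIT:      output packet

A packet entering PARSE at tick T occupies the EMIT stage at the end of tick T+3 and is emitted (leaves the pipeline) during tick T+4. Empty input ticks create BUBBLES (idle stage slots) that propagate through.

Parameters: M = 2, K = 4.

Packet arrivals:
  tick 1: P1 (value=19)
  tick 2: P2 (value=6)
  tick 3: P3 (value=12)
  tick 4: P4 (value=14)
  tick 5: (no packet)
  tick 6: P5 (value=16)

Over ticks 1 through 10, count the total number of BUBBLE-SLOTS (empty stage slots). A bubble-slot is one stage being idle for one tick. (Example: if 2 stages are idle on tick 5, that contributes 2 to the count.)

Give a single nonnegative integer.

Answer: 20

Derivation:
Tick 1: [PARSE:P1(v=19,ok=F), VALIDATE:-, TRANSFORM:-, EMIT:-] out:-; bubbles=3
Tick 2: [PARSE:P2(v=6,ok=F), VALIDATE:P1(v=19,ok=F), TRANSFORM:-, EMIT:-] out:-; bubbles=2
Tick 3: [PARSE:P3(v=12,ok=F), VALIDATE:P2(v=6,ok=T), TRANSFORM:P1(v=0,ok=F), EMIT:-] out:-; bubbles=1
Tick 4: [PARSE:P4(v=14,ok=F), VALIDATE:P3(v=12,ok=F), TRANSFORM:P2(v=24,ok=T), EMIT:P1(v=0,ok=F)] out:-; bubbles=0
Tick 5: [PARSE:-, VALIDATE:P4(v=14,ok=T), TRANSFORM:P3(v=0,ok=F), EMIT:P2(v=24,ok=T)] out:P1(v=0); bubbles=1
Tick 6: [PARSE:P5(v=16,ok=F), VALIDATE:-, TRANSFORM:P4(v=56,ok=T), EMIT:P3(v=0,ok=F)] out:P2(v=24); bubbles=1
Tick 7: [PARSE:-, VALIDATE:P5(v=16,ok=F), TRANSFORM:-, EMIT:P4(v=56,ok=T)] out:P3(v=0); bubbles=2
Tick 8: [PARSE:-, VALIDATE:-, TRANSFORM:P5(v=0,ok=F), EMIT:-] out:P4(v=56); bubbles=3
Tick 9: [PARSE:-, VALIDATE:-, TRANSFORM:-, EMIT:P5(v=0,ok=F)] out:-; bubbles=3
Tick 10: [PARSE:-, VALIDATE:-, TRANSFORM:-, EMIT:-] out:P5(v=0); bubbles=4
Total bubble-slots: 20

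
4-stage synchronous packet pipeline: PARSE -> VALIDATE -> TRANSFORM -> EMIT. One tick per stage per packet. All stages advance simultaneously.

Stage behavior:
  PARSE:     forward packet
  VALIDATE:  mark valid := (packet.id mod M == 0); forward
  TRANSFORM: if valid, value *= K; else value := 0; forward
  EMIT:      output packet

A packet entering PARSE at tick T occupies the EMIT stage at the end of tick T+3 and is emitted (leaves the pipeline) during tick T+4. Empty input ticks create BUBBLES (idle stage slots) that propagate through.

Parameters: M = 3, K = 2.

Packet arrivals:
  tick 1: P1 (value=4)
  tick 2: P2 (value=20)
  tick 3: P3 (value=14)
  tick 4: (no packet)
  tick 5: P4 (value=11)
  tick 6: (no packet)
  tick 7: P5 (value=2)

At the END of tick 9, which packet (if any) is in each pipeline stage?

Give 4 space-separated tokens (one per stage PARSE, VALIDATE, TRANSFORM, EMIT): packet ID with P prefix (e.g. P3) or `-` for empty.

Tick 1: [PARSE:P1(v=4,ok=F), VALIDATE:-, TRANSFORM:-, EMIT:-] out:-; in:P1
Tick 2: [PARSE:P2(v=20,ok=F), VALIDATE:P1(v=4,ok=F), TRANSFORM:-, EMIT:-] out:-; in:P2
Tick 3: [PARSE:P3(v=14,ok=F), VALIDATE:P2(v=20,ok=F), TRANSFORM:P1(v=0,ok=F), EMIT:-] out:-; in:P3
Tick 4: [PARSE:-, VALIDATE:P3(v=14,ok=T), TRANSFORM:P2(v=0,ok=F), EMIT:P1(v=0,ok=F)] out:-; in:-
Tick 5: [PARSE:P4(v=11,ok=F), VALIDATE:-, TRANSFORM:P3(v=28,ok=T), EMIT:P2(v=0,ok=F)] out:P1(v=0); in:P4
Tick 6: [PARSE:-, VALIDATE:P4(v=11,ok=F), TRANSFORM:-, EMIT:P3(v=28,ok=T)] out:P2(v=0); in:-
Tick 7: [PARSE:P5(v=2,ok=F), VALIDATE:-, TRANSFORM:P4(v=0,ok=F), EMIT:-] out:P3(v=28); in:P5
Tick 8: [PARSE:-, VALIDATE:P5(v=2,ok=F), TRANSFORM:-, EMIT:P4(v=0,ok=F)] out:-; in:-
Tick 9: [PARSE:-, VALIDATE:-, TRANSFORM:P5(v=0,ok=F), EMIT:-] out:P4(v=0); in:-
At end of tick 9: ['-', '-', 'P5', '-']

Answer: - - P5 -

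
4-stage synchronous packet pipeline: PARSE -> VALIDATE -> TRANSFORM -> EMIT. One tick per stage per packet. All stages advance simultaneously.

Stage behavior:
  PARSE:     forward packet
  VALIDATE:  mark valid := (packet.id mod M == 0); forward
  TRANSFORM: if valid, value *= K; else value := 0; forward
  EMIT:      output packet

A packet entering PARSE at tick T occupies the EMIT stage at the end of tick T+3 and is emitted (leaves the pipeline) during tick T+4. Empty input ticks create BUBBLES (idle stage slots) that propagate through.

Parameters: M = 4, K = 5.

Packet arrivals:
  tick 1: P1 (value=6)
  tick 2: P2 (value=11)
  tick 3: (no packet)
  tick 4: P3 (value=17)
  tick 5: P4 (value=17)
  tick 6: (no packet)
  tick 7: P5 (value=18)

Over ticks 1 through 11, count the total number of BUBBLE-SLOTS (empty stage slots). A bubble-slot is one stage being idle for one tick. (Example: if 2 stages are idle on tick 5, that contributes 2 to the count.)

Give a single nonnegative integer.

Tick 1: [PARSE:P1(v=6,ok=F), VALIDATE:-, TRANSFORM:-, EMIT:-] out:-; bubbles=3
Tick 2: [PARSE:P2(v=11,ok=F), VALIDATE:P1(v=6,ok=F), TRANSFORM:-, EMIT:-] out:-; bubbles=2
Tick 3: [PARSE:-, VALIDATE:P2(v=11,ok=F), TRANSFORM:P1(v=0,ok=F), EMIT:-] out:-; bubbles=2
Tick 4: [PARSE:P3(v=17,ok=F), VALIDATE:-, TRANSFORM:P2(v=0,ok=F), EMIT:P1(v=0,ok=F)] out:-; bubbles=1
Tick 5: [PARSE:P4(v=17,ok=F), VALIDATE:P3(v=17,ok=F), TRANSFORM:-, EMIT:P2(v=0,ok=F)] out:P1(v=0); bubbles=1
Tick 6: [PARSE:-, VALIDATE:P4(v=17,ok=T), TRANSFORM:P3(v=0,ok=F), EMIT:-] out:P2(v=0); bubbles=2
Tick 7: [PARSE:P5(v=18,ok=F), VALIDATE:-, TRANSFORM:P4(v=85,ok=T), EMIT:P3(v=0,ok=F)] out:-; bubbles=1
Tick 8: [PARSE:-, VALIDATE:P5(v=18,ok=F), TRANSFORM:-, EMIT:P4(v=85,ok=T)] out:P3(v=0); bubbles=2
Tick 9: [PARSE:-, VALIDATE:-, TRANSFORM:P5(v=0,ok=F), EMIT:-] out:P4(v=85); bubbles=3
Tick 10: [PARSE:-, VALIDATE:-, TRANSFORM:-, EMIT:P5(v=0,ok=F)] out:-; bubbles=3
Tick 11: [PARSE:-, VALIDATE:-, TRANSFORM:-, EMIT:-] out:P5(v=0); bubbles=4
Total bubble-slots: 24

Answer: 24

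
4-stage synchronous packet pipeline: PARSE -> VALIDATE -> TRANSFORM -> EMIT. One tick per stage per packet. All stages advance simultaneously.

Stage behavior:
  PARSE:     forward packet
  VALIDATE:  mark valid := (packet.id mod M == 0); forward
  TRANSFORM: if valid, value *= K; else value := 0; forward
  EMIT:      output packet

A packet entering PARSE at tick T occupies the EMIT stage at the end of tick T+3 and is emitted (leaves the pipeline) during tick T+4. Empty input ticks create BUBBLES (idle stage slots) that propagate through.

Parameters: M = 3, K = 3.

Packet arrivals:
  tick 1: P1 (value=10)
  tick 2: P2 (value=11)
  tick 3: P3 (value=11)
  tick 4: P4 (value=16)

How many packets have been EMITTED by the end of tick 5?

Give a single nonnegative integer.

Tick 1: [PARSE:P1(v=10,ok=F), VALIDATE:-, TRANSFORM:-, EMIT:-] out:-; in:P1
Tick 2: [PARSE:P2(v=11,ok=F), VALIDATE:P1(v=10,ok=F), TRANSFORM:-, EMIT:-] out:-; in:P2
Tick 3: [PARSE:P3(v=11,ok=F), VALIDATE:P2(v=11,ok=F), TRANSFORM:P1(v=0,ok=F), EMIT:-] out:-; in:P3
Tick 4: [PARSE:P4(v=16,ok=F), VALIDATE:P3(v=11,ok=T), TRANSFORM:P2(v=0,ok=F), EMIT:P1(v=0,ok=F)] out:-; in:P4
Tick 5: [PARSE:-, VALIDATE:P4(v=16,ok=F), TRANSFORM:P3(v=33,ok=T), EMIT:P2(v=0,ok=F)] out:P1(v=0); in:-
Emitted by tick 5: ['P1']

Answer: 1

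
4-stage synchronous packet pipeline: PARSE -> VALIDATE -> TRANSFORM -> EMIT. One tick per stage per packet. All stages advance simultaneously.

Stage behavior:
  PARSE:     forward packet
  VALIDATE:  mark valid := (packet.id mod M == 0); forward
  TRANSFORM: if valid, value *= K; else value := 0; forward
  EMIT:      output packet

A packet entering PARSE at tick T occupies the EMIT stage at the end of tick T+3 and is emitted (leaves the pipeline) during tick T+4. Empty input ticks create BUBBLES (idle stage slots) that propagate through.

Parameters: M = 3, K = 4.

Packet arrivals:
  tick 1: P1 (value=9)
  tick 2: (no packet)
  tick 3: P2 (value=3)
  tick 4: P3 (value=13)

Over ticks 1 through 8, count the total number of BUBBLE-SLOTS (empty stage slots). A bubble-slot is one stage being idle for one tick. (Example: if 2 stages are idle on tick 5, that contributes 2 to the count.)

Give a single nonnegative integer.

Answer: 20

Derivation:
Tick 1: [PARSE:P1(v=9,ok=F), VALIDATE:-, TRANSFORM:-, EMIT:-] out:-; bubbles=3
Tick 2: [PARSE:-, VALIDATE:P1(v=9,ok=F), TRANSFORM:-, EMIT:-] out:-; bubbles=3
Tick 3: [PARSE:P2(v=3,ok=F), VALIDATE:-, TRANSFORM:P1(v=0,ok=F), EMIT:-] out:-; bubbles=2
Tick 4: [PARSE:P3(v=13,ok=F), VALIDATE:P2(v=3,ok=F), TRANSFORM:-, EMIT:P1(v=0,ok=F)] out:-; bubbles=1
Tick 5: [PARSE:-, VALIDATE:P3(v=13,ok=T), TRANSFORM:P2(v=0,ok=F), EMIT:-] out:P1(v=0); bubbles=2
Tick 6: [PARSE:-, VALIDATE:-, TRANSFORM:P3(v=52,ok=T), EMIT:P2(v=0,ok=F)] out:-; bubbles=2
Tick 7: [PARSE:-, VALIDATE:-, TRANSFORM:-, EMIT:P3(v=52,ok=T)] out:P2(v=0); bubbles=3
Tick 8: [PARSE:-, VALIDATE:-, TRANSFORM:-, EMIT:-] out:P3(v=52); bubbles=4
Total bubble-slots: 20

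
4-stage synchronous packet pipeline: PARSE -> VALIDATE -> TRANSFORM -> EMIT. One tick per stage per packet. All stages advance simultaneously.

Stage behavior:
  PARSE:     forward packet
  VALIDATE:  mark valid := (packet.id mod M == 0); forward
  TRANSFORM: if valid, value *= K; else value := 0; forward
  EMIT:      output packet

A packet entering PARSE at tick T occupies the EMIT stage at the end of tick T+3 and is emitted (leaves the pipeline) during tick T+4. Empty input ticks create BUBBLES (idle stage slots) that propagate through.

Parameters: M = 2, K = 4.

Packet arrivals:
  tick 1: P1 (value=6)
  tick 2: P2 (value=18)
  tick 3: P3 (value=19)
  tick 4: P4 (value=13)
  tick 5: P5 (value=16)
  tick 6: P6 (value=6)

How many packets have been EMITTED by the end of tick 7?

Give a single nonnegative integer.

Tick 1: [PARSE:P1(v=6,ok=F), VALIDATE:-, TRANSFORM:-, EMIT:-] out:-; in:P1
Tick 2: [PARSE:P2(v=18,ok=F), VALIDATE:P1(v=6,ok=F), TRANSFORM:-, EMIT:-] out:-; in:P2
Tick 3: [PARSE:P3(v=19,ok=F), VALIDATE:P2(v=18,ok=T), TRANSFORM:P1(v=0,ok=F), EMIT:-] out:-; in:P3
Tick 4: [PARSE:P4(v=13,ok=F), VALIDATE:P3(v=19,ok=F), TRANSFORM:P2(v=72,ok=T), EMIT:P1(v=0,ok=F)] out:-; in:P4
Tick 5: [PARSE:P5(v=16,ok=F), VALIDATE:P4(v=13,ok=T), TRANSFORM:P3(v=0,ok=F), EMIT:P2(v=72,ok=T)] out:P1(v=0); in:P5
Tick 6: [PARSE:P6(v=6,ok=F), VALIDATE:P5(v=16,ok=F), TRANSFORM:P4(v=52,ok=T), EMIT:P3(v=0,ok=F)] out:P2(v=72); in:P6
Tick 7: [PARSE:-, VALIDATE:P6(v=6,ok=T), TRANSFORM:P5(v=0,ok=F), EMIT:P4(v=52,ok=T)] out:P3(v=0); in:-
Emitted by tick 7: ['P1', 'P2', 'P3']

Answer: 3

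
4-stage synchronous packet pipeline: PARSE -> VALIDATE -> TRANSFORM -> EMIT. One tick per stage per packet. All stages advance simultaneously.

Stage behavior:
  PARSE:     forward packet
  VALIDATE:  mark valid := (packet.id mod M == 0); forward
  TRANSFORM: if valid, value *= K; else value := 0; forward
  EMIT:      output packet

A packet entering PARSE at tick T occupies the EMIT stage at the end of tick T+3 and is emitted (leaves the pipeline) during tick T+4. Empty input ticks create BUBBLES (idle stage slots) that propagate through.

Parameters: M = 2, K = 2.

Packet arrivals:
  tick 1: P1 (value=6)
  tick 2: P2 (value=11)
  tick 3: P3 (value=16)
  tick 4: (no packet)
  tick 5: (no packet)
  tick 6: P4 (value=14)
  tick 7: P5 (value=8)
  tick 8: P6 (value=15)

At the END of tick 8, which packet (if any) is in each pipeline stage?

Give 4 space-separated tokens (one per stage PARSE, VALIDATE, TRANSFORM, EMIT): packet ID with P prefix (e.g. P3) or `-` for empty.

Tick 1: [PARSE:P1(v=6,ok=F), VALIDATE:-, TRANSFORM:-, EMIT:-] out:-; in:P1
Tick 2: [PARSE:P2(v=11,ok=F), VALIDATE:P1(v=6,ok=F), TRANSFORM:-, EMIT:-] out:-; in:P2
Tick 3: [PARSE:P3(v=16,ok=F), VALIDATE:P2(v=11,ok=T), TRANSFORM:P1(v=0,ok=F), EMIT:-] out:-; in:P3
Tick 4: [PARSE:-, VALIDATE:P3(v=16,ok=F), TRANSFORM:P2(v=22,ok=T), EMIT:P1(v=0,ok=F)] out:-; in:-
Tick 5: [PARSE:-, VALIDATE:-, TRANSFORM:P3(v=0,ok=F), EMIT:P2(v=22,ok=T)] out:P1(v=0); in:-
Tick 6: [PARSE:P4(v=14,ok=F), VALIDATE:-, TRANSFORM:-, EMIT:P3(v=0,ok=F)] out:P2(v=22); in:P4
Tick 7: [PARSE:P5(v=8,ok=F), VALIDATE:P4(v=14,ok=T), TRANSFORM:-, EMIT:-] out:P3(v=0); in:P5
Tick 8: [PARSE:P6(v=15,ok=F), VALIDATE:P5(v=8,ok=F), TRANSFORM:P4(v=28,ok=T), EMIT:-] out:-; in:P6
At end of tick 8: ['P6', 'P5', 'P4', '-']

Answer: P6 P5 P4 -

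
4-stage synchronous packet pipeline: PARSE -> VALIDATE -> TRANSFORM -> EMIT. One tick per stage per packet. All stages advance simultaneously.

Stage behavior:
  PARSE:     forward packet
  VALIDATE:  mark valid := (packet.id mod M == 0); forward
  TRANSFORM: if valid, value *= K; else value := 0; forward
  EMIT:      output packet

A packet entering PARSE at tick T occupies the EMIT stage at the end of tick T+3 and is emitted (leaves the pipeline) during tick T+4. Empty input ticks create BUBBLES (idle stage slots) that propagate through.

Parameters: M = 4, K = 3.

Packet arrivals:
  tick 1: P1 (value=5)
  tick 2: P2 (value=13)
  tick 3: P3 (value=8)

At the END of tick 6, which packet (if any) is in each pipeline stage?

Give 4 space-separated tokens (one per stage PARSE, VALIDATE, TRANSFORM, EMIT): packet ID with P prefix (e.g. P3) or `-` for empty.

Tick 1: [PARSE:P1(v=5,ok=F), VALIDATE:-, TRANSFORM:-, EMIT:-] out:-; in:P1
Tick 2: [PARSE:P2(v=13,ok=F), VALIDATE:P1(v=5,ok=F), TRANSFORM:-, EMIT:-] out:-; in:P2
Tick 3: [PARSE:P3(v=8,ok=F), VALIDATE:P2(v=13,ok=F), TRANSFORM:P1(v=0,ok=F), EMIT:-] out:-; in:P3
Tick 4: [PARSE:-, VALIDATE:P3(v=8,ok=F), TRANSFORM:P2(v=0,ok=F), EMIT:P1(v=0,ok=F)] out:-; in:-
Tick 5: [PARSE:-, VALIDATE:-, TRANSFORM:P3(v=0,ok=F), EMIT:P2(v=0,ok=F)] out:P1(v=0); in:-
Tick 6: [PARSE:-, VALIDATE:-, TRANSFORM:-, EMIT:P3(v=0,ok=F)] out:P2(v=0); in:-
At end of tick 6: ['-', '-', '-', 'P3']

Answer: - - - P3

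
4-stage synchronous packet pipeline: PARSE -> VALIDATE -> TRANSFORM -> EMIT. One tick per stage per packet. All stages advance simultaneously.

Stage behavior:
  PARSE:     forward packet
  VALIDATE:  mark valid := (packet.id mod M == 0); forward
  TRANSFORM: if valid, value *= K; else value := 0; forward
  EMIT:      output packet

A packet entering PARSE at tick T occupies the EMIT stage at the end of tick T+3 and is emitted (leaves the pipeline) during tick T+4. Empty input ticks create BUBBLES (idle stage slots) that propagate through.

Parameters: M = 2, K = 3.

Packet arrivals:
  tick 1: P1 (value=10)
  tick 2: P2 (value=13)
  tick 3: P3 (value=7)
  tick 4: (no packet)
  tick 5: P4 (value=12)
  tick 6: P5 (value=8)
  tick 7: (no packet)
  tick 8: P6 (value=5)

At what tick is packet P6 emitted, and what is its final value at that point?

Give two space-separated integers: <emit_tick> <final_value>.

Answer: 12 15

Derivation:
Tick 1: [PARSE:P1(v=10,ok=F), VALIDATE:-, TRANSFORM:-, EMIT:-] out:-; in:P1
Tick 2: [PARSE:P2(v=13,ok=F), VALIDATE:P1(v=10,ok=F), TRANSFORM:-, EMIT:-] out:-; in:P2
Tick 3: [PARSE:P3(v=7,ok=F), VALIDATE:P2(v=13,ok=T), TRANSFORM:P1(v=0,ok=F), EMIT:-] out:-; in:P3
Tick 4: [PARSE:-, VALIDATE:P3(v=7,ok=F), TRANSFORM:P2(v=39,ok=T), EMIT:P1(v=0,ok=F)] out:-; in:-
Tick 5: [PARSE:P4(v=12,ok=F), VALIDATE:-, TRANSFORM:P3(v=0,ok=F), EMIT:P2(v=39,ok=T)] out:P1(v=0); in:P4
Tick 6: [PARSE:P5(v=8,ok=F), VALIDATE:P4(v=12,ok=T), TRANSFORM:-, EMIT:P3(v=0,ok=F)] out:P2(v=39); in:P5
Tick 7: [PARSE:-, VALIDATE:P5(v=8,ok=F), TRANSFORM:P4(v=36,ok=T), EMIT:-] out:P3(v=0); in:-
Tick 8: [PARSE:P6(v=5,ok=F), VALIDATE:-, TRANSFORM:P5(v=0,ok=F), EMIT:P4(v=36,ok=T)] out:-; in:P6
Tick 9: [PARSE:-, VALIDATE:P6(v=5,ok=T), TRANSFORM:-, EMIT:P5(v=0,ok=F)] out:P4(v=36); in:-
Tick 10: [PARSE:-, VALIDATE:-, TRANSFORM:P6(v=15,ok=T), EMIT:-] out:P5(v=0); in:-
Tick 11: [PARSE:-, VALIDATE:-, TRANSFORM:-, EMIT:P6(v=15,ok=T)] out:-; in:-
Tick 12: [PARSE:-, VALIDATE:-, TRANSFORM:-, EMIT:-] out:P6(v=15); in:-
P6: arrives tick 8, valid=True (id=6, id%2=0), emit tick 12, final value 15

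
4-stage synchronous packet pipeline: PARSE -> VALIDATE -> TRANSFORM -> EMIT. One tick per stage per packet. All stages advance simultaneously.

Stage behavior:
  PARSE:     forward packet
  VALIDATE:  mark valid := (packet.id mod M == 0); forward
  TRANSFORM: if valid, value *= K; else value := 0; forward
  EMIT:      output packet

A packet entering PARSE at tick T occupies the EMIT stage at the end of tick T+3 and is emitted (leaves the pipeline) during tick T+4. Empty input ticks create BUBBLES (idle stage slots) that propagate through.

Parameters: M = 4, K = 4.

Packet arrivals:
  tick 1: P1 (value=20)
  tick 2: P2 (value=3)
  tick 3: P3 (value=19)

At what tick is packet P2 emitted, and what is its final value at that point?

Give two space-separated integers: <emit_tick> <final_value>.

Answer: 6 0

Derivation:
Tick 1: [PARSE:P1(v=20,ok=F), VALIDATE:-, TRANSFORM:-, EMIT:-] out:-; in:P1
Tick 2: [PARSE:P2(v=3,ok=F), VALIDATE:P1(v=20,ok=F), TRANSFORM:-, EMIT:-] out:-; in:P2
Tick 3: [PARSE:P3(v=19,ok=F), VALIDATE:P2(v=3,ok=F), TRANSFORM:P1(v=0,ok=F), EMIT:-] out:-; in:P3
Tick 4: [PARSE:-, VALIDATE:P3(v=19,ok=F), TRANSFORM:P2(v=0,ok=F), EMIT:P1(v=0,ok=F)] out:-; in:-
Tick 5: [PARSE:-, VALIDATE:-, TRANSFORM:P3(v=0,ok=F), EMIT:P2(v=0,ok=F)] out:P1(v=0); in:-
Tick 6: [PARSE:-, VALIDATE:-, TRANSFORM:-, EMIT:P3(v=0,ok=F)] out:P2(v=0); in:-
Tick 7: [PARSE:-, VALIDATE:-, TRANSFORM:-, EMIT:-] out:P3(v=0); in:-
P2: arrives tick 2, valid=False (id=2, id%4=2), emit tick 6, final value 0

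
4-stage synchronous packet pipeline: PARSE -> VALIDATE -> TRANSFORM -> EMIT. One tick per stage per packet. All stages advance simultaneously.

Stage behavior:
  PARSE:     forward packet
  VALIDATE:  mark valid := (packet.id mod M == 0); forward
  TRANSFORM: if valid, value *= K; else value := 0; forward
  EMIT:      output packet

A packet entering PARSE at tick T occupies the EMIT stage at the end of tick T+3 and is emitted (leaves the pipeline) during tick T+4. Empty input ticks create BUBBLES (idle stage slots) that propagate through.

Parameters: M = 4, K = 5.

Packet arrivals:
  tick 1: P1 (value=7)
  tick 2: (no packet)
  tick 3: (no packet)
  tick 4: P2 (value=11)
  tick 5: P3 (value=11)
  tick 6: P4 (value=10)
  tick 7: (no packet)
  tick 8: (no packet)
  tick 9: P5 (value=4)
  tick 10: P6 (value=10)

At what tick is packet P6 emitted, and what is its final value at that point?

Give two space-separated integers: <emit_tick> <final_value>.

Tick 1: [PARSE:P1(v=7,ok=F), VALIDATE:-, TRANSFORM:-, EMIT:-] out:-; in:P1
Tick 2: [PARSE:-, VALIDATE:P1(v=7,ok=F), TRANSFORM:-, EMIT:-] out:-; in:-
Tick 3: [PARSE:-, VALIDATE:-, TRANSFORM:P1(v=0,ok=F), EMIT:-] out:-; in:-
Tick 4: [PARSE:P2(v=11,ok=F), VALIDATE:-, TRANSFORM:-, EMIT:P1(v=0,ok=F)] out:-; in:P2
Tick 5: [PARSE:P3(v=11,ok=F), VALIDATE:P2(v=11,ok=F), TRANSFORM:-, EMIT:-] out:P1(v=0); in:P3
Tick 6: [PARSE:P4(v=10,ok=F), VALIDATE:P3(v=11,ok=F), TRANSFORM:P2(v=0,ok=F), EMIT:-] out:-; in:P4
Tick 7: [PARSE:-, VALIDATE:P4(v=10,ok=T), TRANSFORM:P3(v=0,ok=F), EMIT:P2(v=0,ok=F)] out:-; in:-
Tick 8: [PARSE:-, VALIDATE:-, TRANSFORM:P4(v=50,ok=T), EMIT:P3(v=0,ok=F)] out:P2(v=0); in:-
Tick 9: [PARSE:P5(v=4,ok=F), VALIDATE:-, TRANSFORM:-, EMIT:P4(v=50,ok=T)] out:P3(v=0); in:P5
Tick 10: [PARSE:P6(v=10,ok=F), VALIDATE:P5(v=4,ok=F), TRANSFORM:-, EMIT:-] out:P4(v=50); in:P6
Tick 11: [PARSE:-, VALIDATE:P6(v=10,ok=F), TRANSFORM:P5(v=0,ok=F), EMIT:-] out:-; in:-
Tick 12: [PARSE:-, VALIDATE:-, TRANSFORM:P6(v=0,ok=F), EMIT:P5(v=0,ok=F)] out:-; in:-
Tick 13: [PARSE:-, VALIDATE:-, TRANSFORM:-, EMIT:P6(v=0,ok=F)] out:P5(v=0); in:-
Tick 14: [PARSE:-, VALIDATE:-, TRANSFORM:-, EMIT:-] out:P6(v=0); in:-
P6: arrives tick 10, valid=False (id=6, id%4=2), emit tick 14, final value 0

Answer: 14 0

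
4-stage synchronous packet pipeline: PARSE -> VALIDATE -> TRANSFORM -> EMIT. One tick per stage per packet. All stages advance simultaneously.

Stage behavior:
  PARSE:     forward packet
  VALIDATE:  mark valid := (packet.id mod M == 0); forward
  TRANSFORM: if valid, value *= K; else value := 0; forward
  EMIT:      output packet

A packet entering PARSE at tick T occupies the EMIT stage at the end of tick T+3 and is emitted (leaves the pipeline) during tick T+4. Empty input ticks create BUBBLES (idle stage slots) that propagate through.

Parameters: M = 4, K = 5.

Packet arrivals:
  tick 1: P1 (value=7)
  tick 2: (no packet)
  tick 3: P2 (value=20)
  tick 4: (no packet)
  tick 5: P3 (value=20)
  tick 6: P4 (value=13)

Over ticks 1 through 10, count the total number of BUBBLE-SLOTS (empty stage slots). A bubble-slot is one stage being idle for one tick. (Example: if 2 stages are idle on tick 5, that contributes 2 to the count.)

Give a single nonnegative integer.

Answer: 24

Derivation:
Tick 1: [PARSE:P1(v=7,ok=F), VALIDATE:-, TRANSFORM:-, EMIT:-] out:-; bubbles=3
Tick 2: [PARSE:-, VALIDATE:P1(v=7,ok=F), TRANSFORM:-, EMIT:-] out:-; bubbles=3
Tick 3: [PARSE:P2(v=20,ok=F), VALIDATE:-, TRANSFORM:P1(v=0,ok=F), EMIT:-] out:-; bubbles=2
Tick 4: [PARSE:-, VALIDATE:P2(v=20,ok=F), TRANSFORM:-, EMIT:P1(v=0,ok=F)] out:-; bubbles=2
Tick 5: [PARSE:P3(v=20,ok=F), VALIDATE:-, TRANSFORM:P2(v=0,ok=F), EMIT:-] out:P1(v=0); bubbles=2
Tick 6: [PARSE:P4(v=13,ok=F), VALIDATE:P3(v=20,ok=F), TRANSFORM:-, EMIT:P2(v=0,ok=F)] out:-; bubbles=1
Tick 7: [PARSE:-, VALIDATE:P4(v=13,ok=T), TRANSFORM:P3(v=0,ok=F), EMIT:-] out:P2(v=0); bubbles=2
Tick 8: [PARSE:-, VALIDATE:-, TRANSFORM:P4(v=65,ok=T), EMIT:P3(v=0,ok=F)] out:-; bubbles=2
Tick 9: [PARSE:-, VALIDATE:-, TRANSFORM:-, EMIT:P4(v=65,ok=T)] out:P3(v=0); bubbles=3
Tick 10: [PARSE:-, VALIDATE:-, TRANSFORM:-, EMIT:-] out:P4(v=65); bubbles=4
Total bubble-slots: 24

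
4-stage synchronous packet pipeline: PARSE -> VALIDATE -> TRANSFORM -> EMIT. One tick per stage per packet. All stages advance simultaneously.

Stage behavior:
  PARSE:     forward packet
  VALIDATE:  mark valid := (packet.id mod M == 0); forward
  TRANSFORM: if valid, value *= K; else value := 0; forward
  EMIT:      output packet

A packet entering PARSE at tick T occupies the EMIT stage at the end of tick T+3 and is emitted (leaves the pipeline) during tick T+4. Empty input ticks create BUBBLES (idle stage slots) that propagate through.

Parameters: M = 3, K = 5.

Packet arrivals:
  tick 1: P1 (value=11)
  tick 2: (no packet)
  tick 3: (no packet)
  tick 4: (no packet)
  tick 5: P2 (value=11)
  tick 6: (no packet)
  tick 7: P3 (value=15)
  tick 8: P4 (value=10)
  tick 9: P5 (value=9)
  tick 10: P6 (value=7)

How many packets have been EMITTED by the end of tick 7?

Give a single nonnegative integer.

Answer: 1

Derivation:
Tick 1: [PARSE:P1(v=11,ok=F), VALIDATE:-, TRANSFORM:-, EMIT:-] out:-; in:P1
Tick 2: [PARSE:-, VALIDATE:P1(v=11,ok=F), TRANSFORM:-, EMIT:-] out:-; in:-
Tick 3: [PARSE:-, VALIDATE:-, TRANSFORM:P1(v=0,ok=F), EMIT:-] out:-; in:-
Tick 4: [PARSE:-, VALIDATE:-, TRANSFORM:-, EMIT:P1(v=0,ok=F)] out:-; in:-
Tick 5: [PARSE:P2(v=11,ok=F), VALIDATE:-, TRANSFORM:-, EMIT:-] out:P1(v=0); in:P2
Tick 6: [PARSE:-, VALIDATE:P2(v=11,ok=F), TRANSFORM:-, EMIT:-] out:-; in:-
Tick 7: [PARSE:P3(v=15,ok=F), VALIDATE:-, TRANSFORM:P2(v=0,ok=F), EMIT:-] out:-; in:P3
Emitted by tick 7: ['P1']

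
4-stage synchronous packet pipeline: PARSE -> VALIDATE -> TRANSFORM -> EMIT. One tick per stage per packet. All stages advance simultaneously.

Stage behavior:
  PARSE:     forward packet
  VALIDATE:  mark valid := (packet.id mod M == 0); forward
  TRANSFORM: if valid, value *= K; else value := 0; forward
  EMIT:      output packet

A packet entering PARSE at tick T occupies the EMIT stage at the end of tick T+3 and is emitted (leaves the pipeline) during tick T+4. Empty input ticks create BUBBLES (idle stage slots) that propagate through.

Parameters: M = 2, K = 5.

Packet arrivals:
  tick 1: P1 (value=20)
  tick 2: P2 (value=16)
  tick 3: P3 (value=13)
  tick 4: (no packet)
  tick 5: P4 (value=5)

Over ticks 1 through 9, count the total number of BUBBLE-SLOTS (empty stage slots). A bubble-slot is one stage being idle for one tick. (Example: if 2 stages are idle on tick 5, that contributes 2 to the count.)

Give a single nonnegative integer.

Tick 1: [PARSE:P1(v=20,ok=F), VALIDATE:-, TRANSFORM:-, EMIT:-] out:-; bubbles=3
Tick 2: [PARSE:P2(v=16,ok=F), VALIDATE:P1(v=20,ok=F), TRANSFORM:-, EMIT:-] out:-; bubbles=2
Tick 3: [PARSE:P3(v=13,ok=F), VALIDATE:P2(v=16,ok=T), TRANSFORM:P1(v=0,ok=F), EMIT:-] out:-; bubbles=1
Tick 4: [PARSE:-, VALIDATE:P3(v=13,ok=F), TRANSFORM:P2(v=80,ok=T), EMIT:P1(v=0,ok=F)] out:-; bubbles=1
Tick 5: [PARSE:P4(v=5,ok=F), VALIDATE:-, TRANSFORM:P3(v=0,ok=F), EMIT:P2(v=80,ok=T)] out:P1(v=0); bubbles=1
Tick 6: [PARSE:-, VALIDATE:P4(v=5,ok=T), TRANSFORM:-, EMIT:P3(v=0,ok=F)] out:P2(v=80); bubbles=2
Tick 7: [PARSE:-, VALIDATE:-, TRANSFORM:P4(v=25,ok=T), EMIT:-] out:P3(v=0); bubbles=3
Tick 8: [PARSE:-, VALIDATE:-, TRANSFORM:-, EMIT:P4(v=25,ok=T)] out:-; bubbles=3
Tick 9: [PARSE:-, VALIDATE:-, TRANSFORM:-, EMIT:-] out:P4(v=25); bubbles=4
Total bubble-slots: 20

Answer: 20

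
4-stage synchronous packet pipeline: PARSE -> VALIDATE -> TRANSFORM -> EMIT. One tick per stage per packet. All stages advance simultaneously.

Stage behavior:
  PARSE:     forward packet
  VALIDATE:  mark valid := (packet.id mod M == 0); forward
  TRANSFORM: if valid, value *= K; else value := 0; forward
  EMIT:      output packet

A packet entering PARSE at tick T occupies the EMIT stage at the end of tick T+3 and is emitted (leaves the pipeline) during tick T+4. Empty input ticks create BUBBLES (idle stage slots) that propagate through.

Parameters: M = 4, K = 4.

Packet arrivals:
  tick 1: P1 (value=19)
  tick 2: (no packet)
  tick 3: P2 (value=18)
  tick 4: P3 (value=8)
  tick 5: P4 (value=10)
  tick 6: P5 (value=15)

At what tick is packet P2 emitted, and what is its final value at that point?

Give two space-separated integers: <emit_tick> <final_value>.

Tick 1: [PARSE:P1(v=19,ok=F), VALIDATE:-, TRANSFORM:-, EMIT:-] out:-; in:P1
Tick 2: [PARSE:-, VALIDATE:P1(v=19,ok=F), TRANSFORM:-, EMIT:-] out:-; in:-
Tick 3: [PARSE:P2(v=18,ok=F), VALIDATE:-, TRANSFORM:P1(v=0,ok=F), EMIT:-] out:-; in:P2
Tick 4: [PARSE:P3(v=8,ok=F), VALIDATE:P2(v=18,ok=F), TRANSFORM:-, EMIT:P1(v=0,ok=F)] out:-; in:P3
Tick 5: [PARSE:P4(v=10,ok=F), VALIDATE:P3(v=8,ok=F), TRANSFORM:P2(v=0,ok=F), EMIT:-] out:P1(v=0); in:P4
Tick 6: [PARSE:P5(v=15,ok=F), VALIDATE:P4(v=10,ok=T), TRANSFORM:P3(v=0,ok=F), EMIT:P2(v=0,ok=F)] out:-; in:P5
Tick 7: [PARSE:-, VALIDATE:P5(v=15,ok=F), TRANSFORM:P4(v=40,ok=T), EMIT:P3(v=0,ok=F)] out:P2(v=0); in:-
Tick 8: [PARSE:-, VALIDATE:-, TRANSFORM:P5(v=0,ok=F), EMIT:P4(v=40,ok=T)] out:P3(v=0); in:-
Tick 9: [PARSE:-, VALIDATE:-, TRANSFORM:-, EMIT:P5(v=0,ok=F)] out:P4(v=40); in:-
Tick 10: [PARSE:-, VALIDATE:-, TRANSFORM:-, EMIT:-] out:P5(v=0); in:-
P2: arrives tick 3, valid=False (id=2, id%4=2), emit tick 7, final value 0

Answer: 7 0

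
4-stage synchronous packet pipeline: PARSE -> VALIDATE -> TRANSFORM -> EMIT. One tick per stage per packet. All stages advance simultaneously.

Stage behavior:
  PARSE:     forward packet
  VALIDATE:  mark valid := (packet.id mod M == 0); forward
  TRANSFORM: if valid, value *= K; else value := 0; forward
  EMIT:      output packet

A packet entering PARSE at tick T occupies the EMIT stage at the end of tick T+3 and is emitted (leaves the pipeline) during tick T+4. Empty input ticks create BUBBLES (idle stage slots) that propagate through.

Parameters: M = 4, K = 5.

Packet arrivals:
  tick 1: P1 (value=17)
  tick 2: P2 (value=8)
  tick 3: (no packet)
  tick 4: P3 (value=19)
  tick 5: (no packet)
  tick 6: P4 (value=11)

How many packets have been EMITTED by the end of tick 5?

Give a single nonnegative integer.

Answer: 1

Derivation:
Tick 1: [PARSE:P1(v=17,ok=F), VALIDATE:-, TRANSFORM:-, EMIT:-] out:-; in:P1
Tick 2: [PARSE:P2(v=8,ok=F), VALIDATE:P1(v=17,ok=F), TRANSFORM:-, EMIT:-] out:-; in:P2
Tick 3: [PARSE:-, VALIDATE:P2(v=8,ok=F), TRANSFORM:P1(v=0,ok=F), EMIT:-] out:-; in:-
Tick 4: [PARSE:P3(v=19,ok=F), VALIDATE:-, TRANSFORM:P2(v=0,ok=F), EMIT:P1(v=0,ok=F)] out:-; in:P3
Tick 5: [PARSE:-, VALIDATE:P3(v=19,ok=F), TRANSFORM:-, EMIT:P2(v=0,ok=F)] out:P1(v=0); in:-
Emitted by tick 5: ['P1']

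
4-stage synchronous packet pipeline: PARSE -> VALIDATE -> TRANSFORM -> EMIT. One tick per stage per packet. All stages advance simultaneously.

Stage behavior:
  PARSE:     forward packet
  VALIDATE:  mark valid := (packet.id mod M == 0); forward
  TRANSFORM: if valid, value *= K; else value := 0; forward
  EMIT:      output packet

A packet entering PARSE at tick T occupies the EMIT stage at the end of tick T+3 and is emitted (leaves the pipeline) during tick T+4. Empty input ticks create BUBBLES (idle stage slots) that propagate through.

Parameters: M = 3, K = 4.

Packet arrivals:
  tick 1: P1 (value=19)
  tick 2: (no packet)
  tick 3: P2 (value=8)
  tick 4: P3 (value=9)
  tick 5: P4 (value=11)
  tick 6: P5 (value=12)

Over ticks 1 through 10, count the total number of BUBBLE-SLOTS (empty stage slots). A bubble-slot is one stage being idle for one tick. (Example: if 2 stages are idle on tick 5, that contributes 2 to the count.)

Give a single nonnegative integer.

Tick 1: [PARSE:P1(v=19,ok=F), VALIDATE:-, TRANSFORM:-, EMIT:-] out:-; bubbles=3
Tick 2: [PARSE:-, VALIDATE:P1(v=19,ok=F), TRANSFORM:-, EMIT:-] out:-; bubbles=3
Tick 3: [PARSE:P2(v=8,ok=F), VALIDATE:-, TRANSFORM:P1(v=0,ok=F), EMIT:-] out:-; bubbles=2
Tick 4: [PARSE:P3(v=9,ok=F), VALIDATE:P2(v=8,ok=F), TRANSFORM:-, EMIT:P1(v=0,ok=F)] out:-; bubbles=1
Tick 5: [PARSE:P4(v=11,ok=F), VALIDATE:P3(v=9,ok=T), TRANSFORM:P2(v=0,ok=F), EMIT:-] out:P1(v=0); bubbles=1
Tick 6: [PARSE:P5(v=12,ok=F), VALIDATE:P4(v=11,ok=F), TRANSFORM:P3(v=36,ok=T), EMIT:P2(v=0,ok=F)] out:-; bubbles=0
Tick 7: [PARSE:-, VALIDATE:P5(v=12,ok=F), TRANSFORM:P4(v=0,ok=F), EMIT:P3(v=36,ok=T)] out:P2(v=0); bubbles=1
Tick 8: [PARSE:-, VALIDATE:-, TRANSFORM:P5(v=0,ok=F), EMIT:P4(v=0,ok=F)] out:P3(v=36); bubbles=2
Tick 9: [PARSE:-, VALIDATE:-, TRANSFORM:-, EMIT:P5(v=0,ok=F)] out:P4(v=0); bubbles=3
Tick 10: [PARSE:-, VALIDATE:-, TRANSFORM:-, EMIT:-] out:P5(v=0); bubbles=4
Total bubble-slots: 20

Answer: 20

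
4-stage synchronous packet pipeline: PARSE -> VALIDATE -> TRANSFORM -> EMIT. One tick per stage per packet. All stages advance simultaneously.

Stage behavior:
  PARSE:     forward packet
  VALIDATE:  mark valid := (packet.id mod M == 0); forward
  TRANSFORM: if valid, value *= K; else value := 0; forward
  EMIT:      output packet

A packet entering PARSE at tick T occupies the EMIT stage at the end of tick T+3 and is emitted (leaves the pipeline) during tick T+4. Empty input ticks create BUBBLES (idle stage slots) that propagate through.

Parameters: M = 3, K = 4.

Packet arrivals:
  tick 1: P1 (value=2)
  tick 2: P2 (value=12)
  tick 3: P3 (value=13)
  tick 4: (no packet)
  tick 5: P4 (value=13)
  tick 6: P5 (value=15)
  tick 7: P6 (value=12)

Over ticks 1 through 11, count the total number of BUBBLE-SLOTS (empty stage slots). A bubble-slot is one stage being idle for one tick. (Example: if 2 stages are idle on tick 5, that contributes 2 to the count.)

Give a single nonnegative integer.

Tick 1: [PARSE:P1(v=2,ok=F), VALIDATE:-, TRANSFORM:-, EMIT:-] out:-; bubbles=3
Tick 2: [PARSE:P2(v=12,ok=F), VALIDATE:P1(v=2,ok=F), TRANSFORM:-, EMIT:-] out:-; bubbles=2
Tick 3: [PARSE:P3(v=13,ok=F), VALIDATE:P2(v=12,ok=F), TRANSFORM:P1(v=0,ok=F), EMIT:-] out:-; bubbles=1
Tick 4: [PARSE:-, VALIDATE:P3(v=13,ok=T), TRANSFORM:P2(v=0,ok=F), EMIT:P1(v=0,ok=F)] out:-; bubbles=1
Tick 5: [PARSE:P4(v=13,ok=F), VALIDATE:-, TRANSFORM:P3(v=52,ok=T), EMIT:P2(v=0,ok=F)] out:P1(v=0); bubbles=1
Tick 6: [PARSE:P5(v=15,ok=F), VALIDATE:P4(v=13,ok=F), TRANSFORM:-, EMIT:P3(v=52,ok=T)] out:P2(v=0); bubbles=1
Tick 7: [PARSE:P6(v=12,ok=F), VALIDATE:P5(v=15,ok=F), TRANSFORM:P4(v=0,ok=F), EMIT:-] out:P3(v=52); bubbles=1
Tick 8: [PARSE:-, VALIDATE:P6(v=12,ok=T), TRANSFORM:P5(v=0,ok=F), EMIT:P4(v=0,ok=F)] out:-; bubbles=1
Tick 9: [PARSE:-, VALIDATE:-, TRANSFORM:P6(v=48,ok=T), EMIT:P5(v=0,ok=F)] out:P4(v=0); bubbles=2
Tick 10: [PARSE:-, VALIDATE:-, TRANSFORM:-, EMIT:P6(v=48,ok=T)] out:P5(v=0); bubbles=3
Tick 11: [PARSE:-, VALIDATE:-, TRANSFORM:-, EMIT:-] out:P6(v=48); bubbles=4
Total bubble-slots: 20

Answer: 20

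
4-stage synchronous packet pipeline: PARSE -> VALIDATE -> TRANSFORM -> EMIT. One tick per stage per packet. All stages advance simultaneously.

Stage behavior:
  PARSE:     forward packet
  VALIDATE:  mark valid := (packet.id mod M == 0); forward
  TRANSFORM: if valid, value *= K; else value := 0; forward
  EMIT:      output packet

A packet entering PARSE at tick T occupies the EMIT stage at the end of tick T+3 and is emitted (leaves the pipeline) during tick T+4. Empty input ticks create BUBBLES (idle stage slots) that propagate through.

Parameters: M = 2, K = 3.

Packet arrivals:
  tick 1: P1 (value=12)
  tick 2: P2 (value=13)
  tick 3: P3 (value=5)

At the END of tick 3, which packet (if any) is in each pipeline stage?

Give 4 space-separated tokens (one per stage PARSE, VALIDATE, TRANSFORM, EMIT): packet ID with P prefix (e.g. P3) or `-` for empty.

Answer: P3 P2 P1 -

Derivation:
Tick 1: [PARSE:P1(v=12,ok=F), VALIDATE:-, TRANSFORM:-, EMIT:-] out:-; in:P1
Tick 2: [PARSE:P2(v=13,ok=F), VALIDATE:P1(v=12,ok=F), TRANSFORM:-, EMIT:-] out:-; in:P2
Tick 3: [PARSE:P3(v=5,ok=F), VALIDATE:P2(v=13,ok=T), TRANSFORM:P1(v=0,ok=F), EMIT:-] out:-; in:P3
At end of tick 3: ['P3', 'P2', 'P1', '-']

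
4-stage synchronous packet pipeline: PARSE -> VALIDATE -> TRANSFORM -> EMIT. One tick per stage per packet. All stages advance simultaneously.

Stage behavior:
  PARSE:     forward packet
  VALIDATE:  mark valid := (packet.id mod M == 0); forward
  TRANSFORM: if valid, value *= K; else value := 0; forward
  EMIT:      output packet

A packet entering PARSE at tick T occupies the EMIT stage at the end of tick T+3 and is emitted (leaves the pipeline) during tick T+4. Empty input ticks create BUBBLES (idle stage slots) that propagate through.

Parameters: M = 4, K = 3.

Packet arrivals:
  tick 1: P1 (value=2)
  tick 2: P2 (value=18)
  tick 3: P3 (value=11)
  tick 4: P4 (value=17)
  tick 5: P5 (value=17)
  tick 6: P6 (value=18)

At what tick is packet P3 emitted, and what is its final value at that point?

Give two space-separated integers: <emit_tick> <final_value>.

Tick 1: [PARSE:P1(v=2,ok=F), VALIDATE:-, TRANSFORM:-, EMIT:-] out:-; in:P1
Tick 2: [PARSE:P2(v=18,ok=F), VALIDATE:P1(v=2,ok=F), TRANSFORM:-, EMIT:-] out:-; in:P2
Tick 3: [PARSE:P3(v=11,ok=F), VALIDATE:P2(v=18,ok=F), TRANSFORM:P1(v=0,ok=F), EMIT:-] out:-; in:P3
Tick 4: [PARSE:P4(v=17,ok=F), VALIDATE:P3(v=11,ok=F), TRANSFORM:P2(v=0,ok=F), EMIT:P1(v=0,ok=F)] out:-; in:P4
Tick 5: [PARSE:P5(v=17,ok=F), VALIDATE:P4(v=17,ok=T), TRANSFORM:P3(v=0,ok=F), EMIT:P2(v=0,ok=F)] out:P1(v=0); in:P5
Tick 6: [PARSE:P6(v=18,ok=F), VALIDATE:P5(v=17,ok=F), TRANSFORM:P4(v=51,ok=T), EMIT:P3(v=0,ok=F)] out:P2(v=0); in:P6
Tick 7: [PARSE:-, VALIDATE:P6(v=18,ok=F), TRANSFORM:P5(v=0,ok=F), EMIT:P4(v=51,ok=T)] out:P3(v=0); in:-
Tick 8: [PARSE:-, VALIDATE:-, TRANSFORM:P6(v=0,ok=F), EMIT:P5(v=0,ok=F)] out:P4(v=51); in:-
Tick 9: [PARSE:-, VALIDATE:-, TRANSFORM:-, EMIT:P6(v=0,ok=F)] out:P5(v=0); in:-
Tick 10: [PARSE:-, VALIDATE:-, TRANSFORM:-, EMIT:-] out:P6(v=0); in:-
P3: arrives tick 3, valid=False (id=3, id%4=3), emit tick 7, final value 0

Answer: 7 0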